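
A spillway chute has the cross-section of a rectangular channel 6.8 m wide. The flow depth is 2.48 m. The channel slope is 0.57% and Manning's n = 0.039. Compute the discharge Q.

Flow area A = b·y = 6.8 × 2.48 = 16.86 m². Wetted perimeter P = b + 2y = 6.8 + 2×2.48 = 11.76 m.
Hydraulic radius R = A/P = 16.86/11.76 = 1.434 m.
Manning's equation: Q = (1/n) A R^(2/3) S^(1/2) = (1/0.039) × 16.86 × 1.434^(2/3) × 0.0057^(1/2) = 41.5 m³/s.

Q = 41.5 m³/s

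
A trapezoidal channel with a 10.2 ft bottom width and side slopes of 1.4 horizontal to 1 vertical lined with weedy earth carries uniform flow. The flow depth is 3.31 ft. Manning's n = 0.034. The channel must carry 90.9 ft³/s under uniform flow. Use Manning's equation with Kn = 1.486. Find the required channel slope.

S = 0.0006

With bottom width b = 10.2 ft and side slope z = 1.4: A = (b + zy)y = (10.2 + 1.4×3.31)×3.31 = 49.1 ft²; P = b + 2y√(1+z²) = 10.2 + 2×3.31×1.72 = 21.59 ft.
Hydraulic radius R = A/P = 49.1/21.59 = 2.274 ft.
From Manning's equation, S = [nQ / (1.486 A R^(2/3))]² = [0.034 × 90.9 / (1.486 × 49.1 × 2.274^(2/3))]² = 0.0006.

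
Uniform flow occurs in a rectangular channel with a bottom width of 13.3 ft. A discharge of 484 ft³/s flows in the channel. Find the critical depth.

For a rectangular channel, critical depth y_c = (q²/g)^(1/3) where q = Q/b = 484/13.3 = 36.39 ft²/s.
So y_c = (36.39²/32.2)^(1/3) = 3.45 ft.

y_c = 3.45 ft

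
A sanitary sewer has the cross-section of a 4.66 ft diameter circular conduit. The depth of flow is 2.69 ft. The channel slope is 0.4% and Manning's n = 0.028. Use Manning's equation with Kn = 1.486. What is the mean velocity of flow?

V = 3.93 ft/s

For a circular section of diameter D = 4.66 ft at depth y = 2.69 ft, the central angle is θ = 2 arccos(1 − 2y/D) = 3.452 rad. Then A = (D²/8)(θ − sin θ) = 10.2 ft² and P = Dθ/2 = 8.043 ft.
Hydraulic radius R = A/P = 10.2/8.043 = 1.268 ft.
From Manning's equation, V = (1.486/n) R^(2/3) S^(1/2) = (1.486/0.028) × 1.268^(2/3) × 0.004^(1/2) = 3.93 ft/s.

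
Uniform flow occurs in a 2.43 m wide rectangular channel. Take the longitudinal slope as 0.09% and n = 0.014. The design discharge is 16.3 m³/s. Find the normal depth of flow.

y_n = 3.37 m

Manning's equation rearranged: A R^(2/3) = nQ / (1·√S) = 0.014 × 16.3 / (√0.0009) = 7.607.
Try y = 3.9 m: A R^(2/3) = 9.006 — high.
Try y = 2.84 m: A R^(2/3) = 6.197 — low.
Try y = 3.37 m: A R^(2/3) = 7.594 — ≈ 7.607.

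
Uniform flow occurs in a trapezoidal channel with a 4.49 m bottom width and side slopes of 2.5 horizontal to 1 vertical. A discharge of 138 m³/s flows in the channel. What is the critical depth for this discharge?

y_c = 2.85 m

At critical depth, Q² T / (g A³) = 1, i.e. A³/T = Q²/g = 138²/9.81 = 1941.
At y = 2.49 m: A³/T = 1121 — low.
At y = 3.21 m: A³/T = 3157 — high.
At y = 2.85 m: A³/T = 1936 — close enough.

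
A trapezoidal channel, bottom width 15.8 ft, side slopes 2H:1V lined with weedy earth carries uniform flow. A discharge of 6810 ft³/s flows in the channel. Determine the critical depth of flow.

y_c = 11.5 ft

At critical depth, Q² T / (g A³) = 1, i.e. A³/T = Q²/g = 6810²/32.2 = 1440000.
Trying y = 10.1 ft: A³/T = 855300 — low.
Trying y = 11.5 ft: A³/T = 1437000 — close enough.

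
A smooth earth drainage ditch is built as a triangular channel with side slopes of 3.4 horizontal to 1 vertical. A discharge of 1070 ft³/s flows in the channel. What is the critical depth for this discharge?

At critical depth, Q² T / (g A³) = 1, i.e. A³/T = Q²/g = 1070²/32.2 = 35560.
At y = 4.37 ft: A³/T = 9212 — low.
At y = 6.59 ft: A³/T = 71840 — high.
At y = 5.73 ft: A³/T = 35700 — close enough.

y_c = 5.73 ft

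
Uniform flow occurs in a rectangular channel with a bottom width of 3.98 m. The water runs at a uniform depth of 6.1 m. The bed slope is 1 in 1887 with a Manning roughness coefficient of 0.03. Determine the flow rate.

Flow area A = b·y = 3.98 × 6.1 = 24.28 m². Wetted perimeter P = b + 2y = 3.98 + 2×6.1 = 16.18 m.
Hydraulic radius R = A/P = 24.28/16.18 = 1.5 m.
Manning's equation: Q = (1/n) A R^(2/3) S^(1/2) = (1/0.03) × 24.28 × 1.5^(2/3) × 0.0005299^(1/2) = 24.4 m³/s.

Q = 24.4 m³/s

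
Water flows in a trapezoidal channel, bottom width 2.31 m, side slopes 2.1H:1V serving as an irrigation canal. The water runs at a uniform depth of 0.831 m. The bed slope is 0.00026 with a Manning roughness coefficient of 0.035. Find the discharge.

Q = 1.04 m³/s

With bottom width b = 2.31 m and side slope z = 2.1: A = (b + zy)y = (2.31 + 2.1×0.831)×0.831 = 3.37 m²; P = b + 2y√(1+z²) = 2.31 + 2×0.831×2.326 = 6.176 m.
Hydraulic radius R = A/P = 3.37/6.176 = 0.5457 m.
Manning's equation: Q = (1/n) A R^(2/3) S^(1/2) = (1/0.035) × 3.37 × 0.5457^(2/3) × 0.00026^(1/2) = 1.04 m³/s.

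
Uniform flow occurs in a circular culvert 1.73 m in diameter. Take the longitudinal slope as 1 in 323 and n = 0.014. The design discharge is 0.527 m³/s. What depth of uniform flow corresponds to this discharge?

Manning's equation rearranged: A R^(2/3) = nQ / (1·√S) = 0.014 × 0.527 / (√0.003096) = 0.1326.
Trying y = 0.467 m: A R^(2/3) = 0.2143 — too large.
Trying y = 0.269 m: A R^(2/3) = 0.07038 — too small.
Trying y = 0.367 m: A R^(2/3) = 0.1326 — close enough.

y_n = 0.367 m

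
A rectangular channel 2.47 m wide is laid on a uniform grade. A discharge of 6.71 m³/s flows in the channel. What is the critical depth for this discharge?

y_c = 0.909 m

For a rectangular channel, critical depth y_c = (q²/g)^(1/3) where q = Q/b = 6.71/2.47 = 2.717 m²/s.
So y_c = (2.717²/9.81)^(1/3) = 0.909 m.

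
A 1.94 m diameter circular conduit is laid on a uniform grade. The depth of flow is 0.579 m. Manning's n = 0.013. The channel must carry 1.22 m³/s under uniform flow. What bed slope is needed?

S = 0.00201

For a circular section of diameter D = 1.94 m at depth y = 0.579 m, the central angle is θ = 2 arccos(1 − 2y/D) = 2.312 rad. Then A = (D²/8)(θ − sin θ) = 0.7405 m² and P = Dθ/2 = 2.242 m.
Hydraulic radius R = A/P = 0.7405/2.242 = 0.3302 m.
From Manning's equation, S = [nQ / (1 A R^(2/3))]² = [0.013 × 1.22 / (1 × 0.7405 × 0.3302^(2/3))]² = 0.00201.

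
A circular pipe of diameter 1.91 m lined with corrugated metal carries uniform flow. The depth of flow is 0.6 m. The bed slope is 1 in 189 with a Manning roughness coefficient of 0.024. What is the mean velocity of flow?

For a circular section of diameter D = 1.91 m at depth y = 0.6 m, the central angle is θ = 2 arccos(1 − 2y/D) = 2.38 rad. Then A = (D²/8)(θ − sin θ) = 0.7705 m² and P = Dθ/2 = 2.273 m.
Hydraulic radius R = A/P = 0.7705/2.273 = 0.339 m.
From Manning's equation, V = (1/n) R^(2/3) S^(1/2) = (1/0.024) × 0.339^(2/3) × 0.005291^(1/2) = 1.47 m/s.

V = 1.47 m/s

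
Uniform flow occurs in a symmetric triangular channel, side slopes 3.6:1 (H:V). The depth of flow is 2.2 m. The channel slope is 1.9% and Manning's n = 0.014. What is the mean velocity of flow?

V = 10.2 m/s

For a triangular section with side slope z = 3.6: A = zy² = 3.6×2.2² = 17.42 m²; P = 2y√(1+z²) = 2×2.2×3.736 = 16.44 m.
Hydraulic radius R = A/P = 17.42/16.44 = 1.06 m.
From Manning's equation, V = (1/n) R^(2/3) S^(1/2) = (1/0.014) × 1.06^(2/3) × 0.019^(1/2) = 10.2 m/s.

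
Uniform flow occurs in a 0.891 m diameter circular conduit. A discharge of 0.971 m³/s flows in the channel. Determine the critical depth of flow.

At critical depth, Q² T / (g A³) = 1, i.e. A³/T = Q²/g = 0.971²/9.81 = 0.09611.
Trying y = 0.643 m: A³/T = 0.14 — too large.
Trying y = 0.486 m: A³/T = 0.04741 — too small.
Trying y = 0.584 m: A³/T = 0.09596 — close enough.

y_c = 0.584 m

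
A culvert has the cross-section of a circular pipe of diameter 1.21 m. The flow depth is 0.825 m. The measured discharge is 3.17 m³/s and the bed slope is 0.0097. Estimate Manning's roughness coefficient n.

n = 0.013

For a circular section of diameter D = 1.21 m at depth y = 0.825 m, the central angle is θ = 2 arccos(1 − 2y/D) = 3.886 rad. Then A = (D²/8)(θ − sin θ) = 0.8352 m² and P = Dθ/2 = 2.351 m.
Hydraulic radius R = A/P = 0.8352/2.351 = 0.3552 m.
Rearranging Manning's equation: n = (1/Q) A R^(2/3) S^(1/2) = (1/3.17) × 0.8352 × 0.3552^(2/3) × √0.0097 = 0.013.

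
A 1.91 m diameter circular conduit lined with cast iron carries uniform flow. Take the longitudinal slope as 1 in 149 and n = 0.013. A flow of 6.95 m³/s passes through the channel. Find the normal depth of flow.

Manning's equation rearranged: A R^(2/3) = nQ / (1·√S) = 0.013 × 6.95 / (√0.006711) = 1.103.
Try y = 1.4 m: A R^(2/3) = 1.553 — high.
Try y = 1.1 m: A R^(2/3) = 1.103 — ≈ 1.103.

y_n = 1.1 m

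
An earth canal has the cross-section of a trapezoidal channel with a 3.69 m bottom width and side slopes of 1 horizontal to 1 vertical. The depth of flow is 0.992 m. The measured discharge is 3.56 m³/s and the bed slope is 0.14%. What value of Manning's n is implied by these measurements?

n = 0.039

With bottom width b = 3.69 m and side slope z = 1: A = (b + zy)y = (3.69 + 1×0.992)×0.992 = 4.645 m²; P = b + 2y√(1+z²) = 3.69 + 2×0.992×1.414 = 6.496 m.
Hydraulic radius R = A/P = 4.645/6.496 = 0.715 m.
Rearranging Manning's equation: n = (1/Q) A R^(2/3) S^(1/2) = (1/3.56) × 4.645 × 0.715^(2/3) × √0.0014 = 0.039.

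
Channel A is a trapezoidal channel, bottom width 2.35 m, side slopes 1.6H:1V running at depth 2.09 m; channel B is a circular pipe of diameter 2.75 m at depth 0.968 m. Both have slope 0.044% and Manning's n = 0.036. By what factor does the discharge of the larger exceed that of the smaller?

10.7

Channel A: With bottom width b = 2.35 m and side slope z = 1.6: A = (b + zy)y = (2.35 + 1.6×2.09)×2.09 = 11.9 m²; P = b + 2y√(1+z²) = 2.35 + 2×2.09×1.887 = 10.24 m. Hydraulic radius R = A/P = 11.9/10.24 = 1.163 m. Q_A = (1/0.036)·11.9·1.163^(2/3)·√0.00044 = 7.666 m³/s.
Channel B: For a circular section of diameter D = 2.75 m at depth y = 0.968 m, the central angle is θ = 2 arccos(1 − 2y/D) = 2.541 rad. Then A = (D²/8)(θ − sin θ) = 1.867 m² and P = Dθ/2 = 3.493 m. Hydraulic radius R = A/P = 1.867/3.493 = 0.5345 m. Q_B = (1/0.036)·1.867·0.5345^(2/3)·√0.00044 = 0.7165 m³/s.
The larger discharge is 7.666 m³/s and the smaller is 0.7165 m³/s; the ratio is 10.7.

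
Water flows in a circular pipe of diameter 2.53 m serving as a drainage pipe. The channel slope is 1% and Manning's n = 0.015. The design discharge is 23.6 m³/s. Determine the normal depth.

Manning's equation rearranged: A R^(2/3) = nQ / (1·√S) = 0.015 × 23.6 / (√0.01) = 3.54.
At y = 2.35 m: A R^(2/3) = 3.982 — high.
At y = 1.98 m: A R^(2/3) = 3.541 — matches.

y_n = 1.98 m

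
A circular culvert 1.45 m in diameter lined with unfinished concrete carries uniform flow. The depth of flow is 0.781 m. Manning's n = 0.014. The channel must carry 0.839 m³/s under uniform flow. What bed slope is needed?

For a circular section of diameter D = 1.45 m at depth y = 0.781 m, the central angle is θ = 2 arccos(1 − 2y/D) = 3.296 rad. Then A = (D²/8)(θ − sin θ) = 0.9068 m² and P = Dθ/2 = 2.39 m.
Hydraulic radius R = A/P = 0.9068/2.39 = 0.3794 m.
From Manning's equation, S = [nQ / (1 A R^(2/3))]² = [0.014 × 0.839 / (1 × 0.9068 × 0.3794^(2/3))]² = 0.000611.

S = 0.000611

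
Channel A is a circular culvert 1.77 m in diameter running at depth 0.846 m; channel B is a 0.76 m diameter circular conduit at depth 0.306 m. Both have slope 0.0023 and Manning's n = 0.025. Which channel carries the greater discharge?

Channel A: For a circular section of diameter D = 1.77 m at depth y = 0.846 m, the central angle is θ = 2 arccos(1 − 2y/D) = 3.053 rad. Then A = (D²/8)(θ − sin θ) = 1.161 m² and P = Dθ/2 = 2.702 m. Hydraulic radius R = A/P = 1.161/2.702 = 0.4297 m. Q_A = (1/0.025)·1.161·0.4297^(2/3)·√0.0023 = 1.269 m³/s.
Channel B: For a circular section of diameter D = 0.76 m at depth y = 0.306 m, the central angle is θ = 2 arccos(1 − 2y/D) = 2.75 rad. Then A = (D²/8)(θ − sin θ) = 0.1709 m² and P = Dθ/2 = 1.045 m. Hydraulic radius R = A/P = 0.1709/1.045 = 0.1636 m. Q_B = (1/0.025)·0.1709·0.1636^(2/3)·√0.0023 = 0.09809 m³/s.
Q_A = 1.269 m³/s vs Q_B = 0.09809 m³/s, so channel A carries more.

channel A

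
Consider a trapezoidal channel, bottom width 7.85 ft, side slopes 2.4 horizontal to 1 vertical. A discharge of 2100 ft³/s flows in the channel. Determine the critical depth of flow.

y_c = 7.17 ft

At critical depth, Q² T / (g A³) = 1, i.e. A³/T = Q²/g = 2100²/32.2 = 137000.
Try y = 5.8 ft: A³/T = 56400 — low.
Try y = 9.06 ft: A³/T = 375500 — high.
Try y = 7.17 ft: A³/T = 137200 — close enough.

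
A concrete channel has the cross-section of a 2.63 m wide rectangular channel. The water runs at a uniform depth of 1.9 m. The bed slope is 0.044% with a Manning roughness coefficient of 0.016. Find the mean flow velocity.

V = 1.11 m/s

Flow area A = b·y = 2.63 × 1.9 = 4.997 m². Wetted perimeter P = b + 2y = 2.63 + 2×1.9 = 6.43 m.
Hydraulic radius R = A/P = 4.997/6.43 = 0.7771 m.
From Manning's equation, V = (1/n) R^(2/3) S^(1/2) = (1/0.016) × 0.7771^(2/3) × 0.00044^(1/2) = 1.11 m/s.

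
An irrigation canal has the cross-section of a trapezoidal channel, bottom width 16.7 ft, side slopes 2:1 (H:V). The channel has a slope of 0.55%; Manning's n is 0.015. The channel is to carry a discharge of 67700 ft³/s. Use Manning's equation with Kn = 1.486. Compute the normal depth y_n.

Manning's equation rearranged: A R^(2/3) = nQ / (1.486·√S) = 0.015 × 67700 / (1.486 × √0.0055) = 9215.
Try y = 31.2 ft: A R^(2/3) = 15540 — high.
Try y = 18.1 ft: A R^(2/3) = 4387 — low.
Try y = 25 ft: A R^(2/3) = 9208 — ≈ 9215.

y_n = 25 ft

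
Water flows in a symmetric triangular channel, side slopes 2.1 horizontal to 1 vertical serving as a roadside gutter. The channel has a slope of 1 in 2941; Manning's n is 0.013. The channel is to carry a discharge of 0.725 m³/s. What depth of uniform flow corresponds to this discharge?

y_n = 0.718 m

Manning's equation rearranged: A R^(2/3) = nQ / (1·√S) = 0.013 × 0.725 / (√0.00034) = 0.5111.
Try y = 0.811 m: A R^(2/3) = 0.7069 — too large.
Try y = 0.516 m: A R^(2/3) = 0.2117 — too small.
Try y = 0.718 m: A R^(2/3) = 0.5108 — matches.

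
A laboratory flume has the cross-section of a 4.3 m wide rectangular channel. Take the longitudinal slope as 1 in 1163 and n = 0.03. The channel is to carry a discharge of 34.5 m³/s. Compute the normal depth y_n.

Manning's equation rearranged: A R^(2/3) = nQ / (1·√S) = 0.03 × 34.5 / (√0.0008598) = 35.3.
Trying y = 7.18 m: A R^(2/3) = 43.19 — high.
Trying y = 6.04 m: A R^(2/3) = 35.32 — close enough.

y_n = 6.04 m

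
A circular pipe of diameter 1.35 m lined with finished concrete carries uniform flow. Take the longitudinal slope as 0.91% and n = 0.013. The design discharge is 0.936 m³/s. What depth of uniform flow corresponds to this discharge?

y_n = 0.392 m

Manning's equation rearranged: A R^(2/3) = nQ / (1·√S) = 0.013 × 0.936 / (√0.0091) = 0.1276.
Trying y = 0.495 m: A R^(2/3) = 0.1991 — too large.
Trying y = 0.327 m: A R^(2/3) = 0.08926 — too small.
Trying y = 0.392 m: A R^(2/3) = 0.1275 — ≈ 0.1276.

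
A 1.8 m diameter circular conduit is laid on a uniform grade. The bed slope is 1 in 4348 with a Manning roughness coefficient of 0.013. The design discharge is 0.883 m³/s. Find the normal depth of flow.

Manning's equation rearranged: A R^(2/3) = nQ / (1·√S) = 0.013 × 0.883 / (√0.00023) = 0.7569.
At y = 0.651 m: A R^(2/3) = 0.4179 — short.
At y = 1.14 m: A R^(2/3) = 1.089 — over.
At y = 0.907 m: A R^(2/3) = 0.757 — ≈ 0.7569.

y_n = 0.907 m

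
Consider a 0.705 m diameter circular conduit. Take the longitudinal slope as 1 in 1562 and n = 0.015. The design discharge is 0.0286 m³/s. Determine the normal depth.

y_n = 0.177 m

Manning's equation rearranged: A R^(2/3) = nQ / (1·√S) = 0.015 × 0.0286 / (√0.0006402) = 0.01696.
Try y = 0.215 m: A R^(2/3) = 0.02481 — high.
Try y = 0.177 m: A R^(2/3) = 0.01695 — ≈ 0.01696.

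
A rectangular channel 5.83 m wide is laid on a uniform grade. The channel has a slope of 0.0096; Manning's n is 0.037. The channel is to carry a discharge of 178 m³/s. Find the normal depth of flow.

y_n = 7.11 m

Manning's equation rearranged: A R^(2/3) = nQ / (1·√S) = 0.037 × 178 / (√0.0096) = 67.22.
Trying y = 7.93 m: A R^(2/3) = 76.57 — over.
Trying y = 5.05 m: A R^(2/3) = 44.34 — short.
Trying y = 7.11 m: A R^(2/3) = 67.27 — ≈ 67.22.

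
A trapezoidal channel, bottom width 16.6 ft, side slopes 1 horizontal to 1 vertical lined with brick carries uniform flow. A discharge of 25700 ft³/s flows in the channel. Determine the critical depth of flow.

At critical depth, Q² T / (g A³) = 1, i.e. A³/T = Q²/g = 25700²/32.2 = 20510000.
Try y = 33.1 ft: A³/T = 53770000 — over.
Try y = 26.2 ft: A³/T = 20440000 — ≈ 20510000.

y_c = 26.2 ft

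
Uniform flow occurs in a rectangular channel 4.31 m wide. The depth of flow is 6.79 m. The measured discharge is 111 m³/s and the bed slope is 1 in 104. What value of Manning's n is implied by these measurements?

n = 0.0359

Flow area A = b·y = 4.31 × 6.79 = 29.26 m². Wetted perimeter P = b + 2y = 4.31 + 2×6.79 = 17.89 m.
Hydraulic radius R = A/P = 29.26/17.89 = 1.636 m.
Rearranging Manning's equation: n = (1/Q) A R^(2/3) S^(1/2) = (1/111) × 29.26 × 1.636^(2/3) × √0.009615 = 0.0359.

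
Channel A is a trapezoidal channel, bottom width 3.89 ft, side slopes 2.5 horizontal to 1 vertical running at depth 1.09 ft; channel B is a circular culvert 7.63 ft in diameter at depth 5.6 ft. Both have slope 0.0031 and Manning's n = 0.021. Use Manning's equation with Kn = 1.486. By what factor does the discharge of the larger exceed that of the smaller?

10.6

Channel A: With bottom width b = 3.89 ft and side slope z = 2.5: A = (b + zy)y = (3.89 + 2.5×1.09)×1.09 = 7.21 ft²; P = b + 2y√(1+z²) = 3.89 + 2×1.09×2.693 = 9.76 ft. Hydraulic radius R = A/P = 7.21/9.76 = 0.7388 ft. Q_A = (1.486/0.021)·7.21·0.7388^(2/3)·√0.0031 = 23.22 ft³/s.
Channel B: For a circular section of diameter D = 7.63 ft at depth y = 5.6 ft, the central angle is θ = 2 arccos(1 − 2y/D) = 4.115 rad. Then A = (D²/8)(θ − sin θ) = 35.97 ft² and P = Dθ/2 = 15.7 ft. Hydraulic radius R = A/P = 35.97/15.7 = 2.291 ft. Q_B = (1.486/0.021)·35.97·2.291^(2/3)·√0.0031 = 246.2 ft³/s.
The larger discharge is 246.2 ft³/s and the smaller is 23.22 ft³/s; the ratio is 10.6.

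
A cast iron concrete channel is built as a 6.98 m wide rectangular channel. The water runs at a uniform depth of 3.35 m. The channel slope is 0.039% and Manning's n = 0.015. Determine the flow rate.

Flow area A = b·y = 6.98 × 3.35 = 23.38 m². Wetted perimeter P = b + 2y = 6.98 + 2×3.35 = 13.68 m.
Hydraulic radius R = A/P = 23.38/13.68 = 1.709 m.
Manning's equation: Q = (1/n) A R^(2/3) S^(1/2) = (1/0.015) × 23.38 × 1.709^(2/3) × 0.00039^(1/2) = 44 m³/s.

Q = 44 m³/s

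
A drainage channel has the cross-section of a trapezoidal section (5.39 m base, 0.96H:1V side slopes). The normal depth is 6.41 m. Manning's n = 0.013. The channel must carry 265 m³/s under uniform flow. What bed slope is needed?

With bottom width b = 5.39 m and side slope z = 0.96: A = (b + zy)y = (5.39 + 0.96×6.41)×6.41 = 73.99 m²; P = b + 2y√(1+z²) = 5.39 + 2×6.41×1.386 = 23.16 m.
Hydraulic radius R = A/P = 73.99/23.16 = 3.195 m.
From Manning's equation, S = [nQ / (1 A R^(2/3))]² = [0.013 × 265 / (1 × 73.99 × 3.195^(2/3))]² = 0.000461.

S = 0.000461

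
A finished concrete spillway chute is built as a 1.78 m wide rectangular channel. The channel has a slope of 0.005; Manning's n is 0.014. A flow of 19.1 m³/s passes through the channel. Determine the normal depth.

Manning's equation rearranged: A R^(2/3) = nQ / (1·√S) = 0.014 × 19.1 / (√0.005) = 3.782.
Trying y = 3.15 m: A R^(2/3) = 4.395 — high.
Trying y = 2.41 m: A R^(2/3) = 3.219 — low.
Trying y = 2.77 m: A R^(2/3) = 3.789 — close enough.

y_n = 2.77 m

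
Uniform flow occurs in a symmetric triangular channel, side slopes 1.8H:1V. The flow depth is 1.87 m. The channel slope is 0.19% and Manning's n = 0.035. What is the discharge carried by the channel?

For a triangular section with side slope z = 1.8: A = zy² = 1.8×1.87² = 6.294 m²; P = 2y√(1+z²) = 2×1.87×2.059 = 7.701 m.
Hydraulic radius R = A/P = 6.294/7.701 = 0.8173 m.
Manning's equation: Q = (1/n) A R^(2/3) S^(1/2) = (1/0.035) × 6.294 × 0.8173^(2/3) × 0.0019^(1/2) = 6.85 m³/s.

Q = 6.85 m³/s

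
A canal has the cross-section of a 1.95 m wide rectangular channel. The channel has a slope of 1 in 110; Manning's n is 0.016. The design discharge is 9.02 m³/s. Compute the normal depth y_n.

y_n = 1.18 m

Manning's equation rearranged: A R^(2/3) = nQ / (1·√S) = 0.016 × 9.02 / (√0.009091) = 1.514.
Trying y = 0.825 m: A R^(2/3) = 0.9403 — too small.
Trying y = 1.34 m: A R^(2/3) = 1.784 — too large.
Trying y = 1.18 m: A R^(2/3) = 1.514 — close enough.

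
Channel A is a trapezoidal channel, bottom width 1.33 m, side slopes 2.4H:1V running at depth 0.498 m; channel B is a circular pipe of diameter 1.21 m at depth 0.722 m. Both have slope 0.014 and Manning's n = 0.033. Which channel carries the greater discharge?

Channel A: With bottom width b = 1.33 m and side slope z = 2.4: A = (b + zy)y = (1.33 + 2.4×0.498)×0.498 = 1.258 m²; P = b + 2y√(1+z²) = 1.33 + 2×0.498×2.6 = 3.92 m. Hydraulic radius R = A/P = 1.258/3.92 = 0.3208 m. Q_A = (1/0.033)·1.258·0.3208^(2/3)·√0.014 = 2.113 m³/s.
Channel B: For a circular section of diameter D = 1.21 m at depth y = 0.722 m, the central angle is θ = 2 arccos(1 − 2y/D) = 3.531 rad. Then A = (D²/8)(θ − sin θ) = 0.7156 m² and P = Dθ/2 = 2.136 m. Hydraulic radius R = A/P = 0.7156/2.136 = 0.335 m. Q_B = (1/0.033)·0.7156·0.335^(2/3)·√0.014 = 1.238 m³/s.
Q_A = 2.113 m³/s vs Q_B = 1.238 m³/s, so channel A carries more.

channel A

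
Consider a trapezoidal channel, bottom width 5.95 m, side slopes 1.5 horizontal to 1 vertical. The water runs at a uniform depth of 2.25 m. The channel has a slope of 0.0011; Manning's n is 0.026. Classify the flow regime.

With bottom width b = 5.95 m and side slope z = 1.5: A = (b + zy)y = (5.95 + 1.5×2.25)×2.25 = 20.98 m²; P = b + 2y√(1+z²) = 5.95 + 2×2.25×1.803 = 14.06 m.
Hydraulic radius R = A/P = 20.98/14.06 = 1.492 m.
V = (1/n) R^(2/3) √S = (1/0.026) × 1.492^(2/3) × √0.0011 = 1.666 m/s. Hydraulic depth D_h = A/T = 20.98/12.7 = 1.652 m.
Froude number Fr = V/√(g·D_h) = 1.666/√(9.81×1.652) = 0.414, which is less than 1, so the flow is subcritical.

subcritical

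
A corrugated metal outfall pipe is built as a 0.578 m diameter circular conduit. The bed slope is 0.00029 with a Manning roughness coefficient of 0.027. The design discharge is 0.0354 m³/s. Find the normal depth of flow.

y_n = 0.383 m

Manning's equation rearranged: A R^(2/3) = nQ / (1·√S) = 0.027 × 0.0354 / (√0.00029) = 0.05613.
At y = 0.451 m: A R^(2/3) = 0.06885 — over.
At y = 0.383 m: A R^(2/3) = 0.05616 — matches.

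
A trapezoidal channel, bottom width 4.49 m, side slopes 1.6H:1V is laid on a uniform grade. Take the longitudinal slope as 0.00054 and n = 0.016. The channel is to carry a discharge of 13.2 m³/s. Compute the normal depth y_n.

y_n = 1.39 m

Manning's equation rearranged: A R^(2/3) = nQ / (1·√S) = 0.016 × 13.2 / (√0.00054) = 9.089.
Trying y = 1.11 m: A R^(2/3) = 6.001 — short.
Trying y = 1.6 m: A R^(2/3) = 11.81 — over.
Trying y = 1.39 m: A R^(2/3) = 9.073 — close enough.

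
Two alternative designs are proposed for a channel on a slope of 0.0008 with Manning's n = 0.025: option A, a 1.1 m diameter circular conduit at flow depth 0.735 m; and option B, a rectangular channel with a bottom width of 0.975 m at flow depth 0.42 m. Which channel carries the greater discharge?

Channel A: For a circular section of diameter D = 1.1 m at depth y = 0.735 m, the central angle is θ = 2 arccos(1 − 2y/D) = 3.828 rad. Then A = (D²/8)(θ − sin θ) = 0.6748 m² and P = Dθ/2 = 2.105 m. Hydraulic radius R = A/P = 0.6748/2.105 = 0.3205 m. Q_A = (1/0.025)·0.6748·0.3205^(2/3)·√0.0008 = 0.3575 m³/s.
Channel B: Flow area A = b·y = 0.975 × 0.42 = 0.4095 m². Wetted perimeter P = b + 2y = 0.975 + 2×0.42 = 1.815 m. Hydraulic radius R = A/P = 0.4095/1.815 = 0.2256 m. Q_B = (1/0.025)·0.4095·0.2256^(2/3)·√0.0008 = 0.1717 m³/s.
Q_A = 0.3575 m³/s vs Q_B = 0.1717 m³/s, so channel A carries more.

channel A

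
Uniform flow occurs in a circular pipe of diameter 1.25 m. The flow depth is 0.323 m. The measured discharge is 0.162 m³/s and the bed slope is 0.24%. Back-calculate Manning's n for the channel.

n = 0.025

For a circular section of diameter D = 1.25 m at depth y = 0.323 m, the central angle is θ = 2 arccos(1 − 2y/D) = 2.133 rad. Then A = (D²/8)(θ − sin θ) = 0.2513 m² and P = Dθ/2 = 1.333 m.
Hydraulic radius R = A/P = 0.2513/1.333 = 0.1885 m.
Rearranging Manning's equation: n = (1/Q) A R^(2/3) S^(1/2) = (1/0.162) × 0.2513 × 0.1885^(2/3) × √0.0024 = 0.025.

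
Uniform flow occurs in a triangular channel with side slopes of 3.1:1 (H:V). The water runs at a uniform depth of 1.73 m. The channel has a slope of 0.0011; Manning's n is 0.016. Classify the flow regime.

For a triangular section with side slope z = 3.1: A = zy² = 3.1×1.73² = 9.278 m²; P = 2y√(1+z²) = 2×1.73×3.257 = 11.27 m.
Hydraulic radius R = A/P = 9.278/11.27 = 0.8232 m.
V = (1/n) R^(2/3) √S = (1/0.016) × 0.8232^(2/3) × √0.0011 = 1.821 m/s. Hydraulic depth D_h = A/T = 9.278/10.73 = 0.865 m.
Froude number Fr = V/√(g·D_h) = 1.821/√(9.81×0.865) = 0.625, which is less than 1, so the flow is subcritical.

subcritical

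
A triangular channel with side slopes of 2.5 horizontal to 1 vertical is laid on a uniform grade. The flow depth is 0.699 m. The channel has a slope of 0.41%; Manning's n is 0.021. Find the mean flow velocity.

V = 1.44 m/s

For a triangular section with side slope z = 2.5: A = zy² = 2.5×0.699² = 1.222 m²; P = 2y√(1+z²) = 2×0.699×2.693 = 3.764 m.
Hydraulic radius R = A/P = 1.222/3.764 = 0.3245 m.
From Manning's equation, V = (1/n) R^(2/3) S^(1/2) = (1/0.021) × 0.3245^(2/3) × 0.0041^(1/2) = 1.44 m/s.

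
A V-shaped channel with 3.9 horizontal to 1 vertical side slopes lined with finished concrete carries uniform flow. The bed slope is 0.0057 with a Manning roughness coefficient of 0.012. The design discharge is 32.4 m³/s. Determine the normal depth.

y_n = 1.33 m

Manning's equation rearranged: A R^(2/3) = nQ / (1·√S) = 0.012 × 32.4 / (√0.0057) = 5.15.
At y = 1.54 m: A R^(2/3) = 7.607 — too large.
At y = 1.33 m: A R^(2/3) = 5.146 — close enough.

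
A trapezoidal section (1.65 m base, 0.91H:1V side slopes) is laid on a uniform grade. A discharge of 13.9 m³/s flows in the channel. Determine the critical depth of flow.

y_c = 1.47 m

At critical depth, Q² T / (g A³) = 1, i.e. A³/T = Q²/g = 13.9²/9.81 = 19.7.
Try y = 1.66 m: A³/T = 30.92 — high.
Try y = 1.47 m: A³/T = 19.59 — ≈ 19.7.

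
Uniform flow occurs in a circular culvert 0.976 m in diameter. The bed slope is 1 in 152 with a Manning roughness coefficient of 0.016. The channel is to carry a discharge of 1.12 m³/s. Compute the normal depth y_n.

y_n = 0.634 m

Manning's equation rearranged: A R^(2/3) = nQ / (1·√S) = 0.016 × 1.12 / (√0.006579) = 0.2209.
At y = 0.459 m: A R^(2/3) = 0.1315 — low.
At y = 0.719 m: A R^(2/3) = 0.2608 — high.
At y = 0.634 m: A R^(2/3) = 0.2208 — ≈ 0.2209.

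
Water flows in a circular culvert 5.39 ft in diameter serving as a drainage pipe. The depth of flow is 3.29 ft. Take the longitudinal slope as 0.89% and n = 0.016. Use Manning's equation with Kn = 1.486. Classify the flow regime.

supercritical

For a circular section of diameter D = 5.39 ft at depth y = 3.29 ft, the central angle is θ = 2 arccos(1 − 2y/D) = 3.587 rad. Then A = (D²/8)(θ − sin θ) = 14.59 ft² and P = Dθ/2 = 9.666 ft.
Hydraulic radius R = A/P = 14.59/9.666 = 1.509 ft.
V = (1.486/n) R^(2/3) √S = (1.486/0.016) × 1.509^(2/3) × √0.0089 = 11.53 ft/s. Hydraulic depth D_h = A/T = 14.59/5.257 = 2.775 ft.
Froude number Fr = V/√(g·D_h) = 11.53/√(32.2×2.775) = 1.22, which is greater than 1, so the flow is supercritical.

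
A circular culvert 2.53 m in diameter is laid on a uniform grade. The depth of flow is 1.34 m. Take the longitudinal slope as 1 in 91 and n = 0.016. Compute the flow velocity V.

For a circular section of diameter D = 2.53 m at depth y = 1.34 m, the central angle is θ = 2 arccos(1 − 2y/D) = 3.26 rad. Then A = (D²/8)(θ − sin θ) = 2.703 m² and P = Dθ/2 = 4.124 m.
Hydraulic radius R = A/P = 2.703/4.124 = 0.6555 m.
From Manning's equation, V = (1/n) R^(2/3) S^(1/2) = (1/0.016) × 0.6555^(2/3) × 0.01099^(1/2) = 4.94 m/s.

V = 4.94 m/s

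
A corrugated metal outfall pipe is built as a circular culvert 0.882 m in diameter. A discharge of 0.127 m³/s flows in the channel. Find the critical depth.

At critical depth, Q² T / (g A³) = 1, i.e. A³/T = Q²/g = 0.127²/9.81 = 0.001644.
Try y = 0.168 m: A³/T = 0.0007706 — low.
Try y = 0.224 m: A³/T = 0.002372 — high.
Try y = 0.204 m: A³/T = 0.001647 — close enough.

y_c = 0.204 m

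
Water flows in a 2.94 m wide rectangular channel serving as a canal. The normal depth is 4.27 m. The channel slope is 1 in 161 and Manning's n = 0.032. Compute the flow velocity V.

V = 2.61 m/s

Flow area A = b·y = 2.94 × 4.27 = 12.55 m². Wetted perimeter P = b + 2y = 2.94 + 2×4.27 = 11.48 m.
Hydraulic radius R = A/P = 12.55/11.48 = 1.094 m.
From Manning's equation, V = (1/n) R^(2/3) S^(1/2) = (1/0.032) × 1.094^(2/3) × 0.006211^(1/2) = 2.61 m/s.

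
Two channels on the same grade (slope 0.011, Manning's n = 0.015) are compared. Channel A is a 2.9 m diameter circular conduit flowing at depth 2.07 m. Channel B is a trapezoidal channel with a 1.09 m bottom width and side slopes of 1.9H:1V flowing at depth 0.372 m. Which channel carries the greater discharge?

Channel A: For a circular section of diameter D = 2.9 m at depth y = 2.07 m, the central angle is θ = 2 arccos(1 − 2y/D) = 4.025 rad. Then A = (D²/8)(θ − sin θ) = 5.044 m² and P = Dθ/2 = 5.837 m. Hydraulic radius R = A/P = 5.044/5.837 = 0.8642 m. Q_A = (1/0.015)·5.044·0.8642^(2/3)·√0.011 = 32 m³/s.
Channel B: With bottom width b = 1.09 m and side slope z = 1.9: A = (b + zy)y = (1.09 + 1.9×0.372)×0.372 = 0.6684 m²; P = b + 2y√(1+z²) = 1.09 + 2×0.372×2.147 = 2.687 m. Hydraulic radius R = A/P = 0.6684/2.687 = 0.2487 m. Q_B = (1/0.015)·0.6684·0.2487^(2/3)·√0.011 = 1.848 m³/s.
Q_A = 32 m³/s vs Q_B = 1.848 m³/s, so channel A carries more.

channel A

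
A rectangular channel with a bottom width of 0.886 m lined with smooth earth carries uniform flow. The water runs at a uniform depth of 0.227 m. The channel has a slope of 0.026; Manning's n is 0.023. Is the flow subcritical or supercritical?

supercritical

Flow area A = b·y = 0.886 × 0.227 = 0.2011 m². Wetted perimeter P = b + 2y = 0.886 + 2×0.227 = 1.34 m.
Hydraulic radius R = A/P = 0.2011/1.34 = 0.1501 m.
V = (1/n) R^(2/3) √S = (1/0.023) × 0.1501^(2/3) × √0.026 = 1.98 m/s. Hydraulic depth D_h = A/T = 0.2011/0.886 = 0.227 m.
Froude number Fr = V/√(g·D_h) = 1.98/√(9.81×0.227) = 1.33, which is greater than 1, so the flow is supercritical.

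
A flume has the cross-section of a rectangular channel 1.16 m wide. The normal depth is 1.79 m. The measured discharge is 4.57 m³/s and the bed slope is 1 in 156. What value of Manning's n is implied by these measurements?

Flow area A = b·y = 1.16 × 1.79 = 2.076 m². Wetted perimeter P = b + 2y = 1.16 + 2×1.79 = 4.74 m.
Hydraulic radius R = A/P = 2.076/4.74 = 0.4381 m.
Rearranging Manning's equation: n = (1/Q) A R^(2/3) S^(1/2) = (1/4.57) × 2.076 × 0.4381^(2/3) × √0.00641 = 0.021.

n = 0.021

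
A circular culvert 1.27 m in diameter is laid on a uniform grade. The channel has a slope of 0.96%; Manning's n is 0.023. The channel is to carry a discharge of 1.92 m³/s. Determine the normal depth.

Manning's equation rearranged: A R^(2/3) = nQ / (1·√S) = 0.023 × 1.92 / (√0.0096) = 0.4507.
At y = 0.689 m: A R^(2/3) = 0.3377 — too small.
At y = 1.05 m: A R^(2/3) = 0.5941 — too large.
At y = 0.832 m: A R^(2/3) = 0.4509 — close enough.

y_n = 0.832 m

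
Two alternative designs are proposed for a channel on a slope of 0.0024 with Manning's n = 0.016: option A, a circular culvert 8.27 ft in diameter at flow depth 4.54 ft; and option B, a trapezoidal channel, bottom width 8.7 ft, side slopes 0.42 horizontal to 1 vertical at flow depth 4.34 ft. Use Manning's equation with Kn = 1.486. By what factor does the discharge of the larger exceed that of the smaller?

Channel A: For a circular section of diameter D = 8.27 ft at depth y = 4.54 ft, the central angle is θ = 2 arccos(1 − 2y/D) = 3.338 rad. Then A = (D²/8)(θ − sin θ) = 30.2 ft² and P = Dθ/2 = 13.8 ft. Hydraulic radius R = A/P = 30.2/13.8 = 2.188 ft. Q_A = (1.486/0.016)·30.2·2.188^(2/3)·√0.0024 = 231.6 ft³/s.
Channel B: With bottom width b = 8.7 ft and side slope z = 0.42: A = (b + zy)y = (8.7 + 0.42×4.34)×4.34 = 45.67 ft²; P = b + 2y√(1+z²) = 8.7 + 2×4.34×1.085 = 18.11 ft. Hydraulic radius R = A/P = 45.67/18.11 = 2.521 ft. Q_B = (1.486/0.016)·45.67·2.521^(2/3)·√0.0024 = 384.9 ft³/s.
The larger discharge is 384.9 ft³/s and the smaller is 231.6 ft³/s; the ratio is 1.66.

1.66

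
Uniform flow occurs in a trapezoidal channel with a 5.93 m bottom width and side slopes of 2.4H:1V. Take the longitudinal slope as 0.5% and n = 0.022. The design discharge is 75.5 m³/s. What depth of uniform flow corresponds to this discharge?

Manning's equation rearranged: A R^(2/3) = nQ / (1·√S) = 0.022 × 75.5 / (√0.005) = 23.49.
At y = 1.54 m: A R^(2/3) = 15.45 — short.
At y = 2.29 m: A R^(2/3) = 33.78 — over.
At y = 1.91 m: A R^(2/3) = 23.5 — ≈ 23.49.

y_n = 1.91 m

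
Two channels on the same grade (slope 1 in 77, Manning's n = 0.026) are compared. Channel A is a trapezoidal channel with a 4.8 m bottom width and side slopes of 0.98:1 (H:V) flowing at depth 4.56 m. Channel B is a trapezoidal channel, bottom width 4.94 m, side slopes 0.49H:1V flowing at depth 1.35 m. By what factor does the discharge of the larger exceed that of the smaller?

Channel A: With bottom width b = 4.8 m and side slope z = 0.98: A = (b + zy)y = (4.8 + 0.98×4.56)×4.56 = 42.27 m²; P = b + 2y√(1+z²) = 4.8 + 2×4.56×1.4 = 17.57 m. Hydraulic radius R = A/P = 42.27/17.57 = 2.406 m. Q_A = (1/0.026)·42.27·2.406^(2/3)·√0.01299 = 332.6 m³/s.
Channel B: With bottom width b = 4.94 m and side slope z = 0.49: A = (b + zy)y = (4.94 + 0.49×1.35)×1.35 = 7.562 m²; P = b + 2y√(1+z²) = 4.94 + 2×1.35×1.114 = 7.947 m. Hydraulic radius R = A/P = 7.562/7.947 = 0.9516 m. Q_B = (1/0.026)·7.562·0.9516^(2/3)·√0.01299 = 32.07 m³/s.
The larger discharge is 332.6 m³/s and the smaller is 32.07 m³/s; the ratio is 10.4.

10.4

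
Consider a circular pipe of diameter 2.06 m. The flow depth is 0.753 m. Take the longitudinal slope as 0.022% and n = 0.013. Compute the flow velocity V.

V = 0.632 m/s

For a circular section of diameter D = 2.06 m at depth y = 0.753 m, the central angle is θ = 2 arccos(1 − 2y/D) = 2.597 rad. Then A = (D²/8)(θ − sin θ) = 1.103 m² and P = Dθ/2 = 2.675 m.
Hydraulic radius R = A/P = 1.103/2.675 = 0.4123 m.
From Manning's equation, V = (1/n) R^(2/3) S^(1/2) = (1/0.013) × 0.4123^(2/3) × 0.00022^(1/2) = 0.632 m/s.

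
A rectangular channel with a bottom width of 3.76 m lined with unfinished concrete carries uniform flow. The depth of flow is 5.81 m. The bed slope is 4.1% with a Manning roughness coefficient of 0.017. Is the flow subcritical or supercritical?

supercritical

Flow area A = b·y = 3.76 × 5.81 = 21.85 m². Wetted perimeter P = b + 2y = 3.76 + 2×5.81 = 15.38 m.
Hydraulic radius R = A/P = 21.85/15.38 = 1.42 m.
V = (1/n) R^(2/3) √S = (1/0.017) × 1.42^(2/3) × √0.041 = 15.05 m/s. Hydraulic depth D_h = A/T = 21.85/3.76 = 5.81 m.
Froude number Fr = V/√(g·D_h) = 15.05/√(9.81×5.81) = 1.99, which is greater than 1, so the flow is supercritical.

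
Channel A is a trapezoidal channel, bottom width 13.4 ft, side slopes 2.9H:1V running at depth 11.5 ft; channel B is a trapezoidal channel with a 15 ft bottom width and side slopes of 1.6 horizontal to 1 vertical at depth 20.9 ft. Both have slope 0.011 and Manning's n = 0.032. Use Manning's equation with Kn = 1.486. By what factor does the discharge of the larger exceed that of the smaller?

Channel A: With bottom width b = 13.4 ft and side slope z = 2.9: A = (b + zy)y = (13.4 + 2.9×11.5)×11.5 = 537.6 ft²; P = b + 2y√(1+z²) = 13.4 + 2×11.5×3.068 = 83.95 ft. Hydraulic radius R = A/P = 537.6/83.95 = 6.404 ft. Q_A = (1.486/0.032)·537.6·6.404^(2/3)·√0.011 = 9030 ft³/s.
Channel B: With bottom width b = 15 ft and side slope z = 1.6: A = (b + zy)y = (15 + 1.6×20.9)×20.9 = 1012 ft²; P = b + 2y√(1+z²) = 15 + 2×20.9×1.887 = 93.87 ft. Hydraulic radius R = A/P = 1012/93.87 = 10.79 ft. Q_B = (1.486/0.032)·1012·10.79^(2/3)·√0.011 = 24070 ft³/s.
The larger discharge is 24070 ft³/s and the smaller is 9030 ft³/s; the ratio is 2.67.

2.67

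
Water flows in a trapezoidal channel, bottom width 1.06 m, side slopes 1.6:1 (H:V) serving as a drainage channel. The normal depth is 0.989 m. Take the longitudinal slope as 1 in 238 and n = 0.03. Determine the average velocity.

V = 1.44 m/s

With bottom width b = 1.06 m and side slope z = 1.6: A = (b + zy)y = (1.06 + 1.6×0.989)×0.989 = 2.613 m²; P = b + 2y√(1+z²) = 1.06 + 2×0.989×1.887 = 4.792 m.
Hydraulic radius R = A/P = 2.613/4.792 = 0.5453 m.
From Manning's equation, V = (1/n) R^(2/3) S^(1/2) = (1/0.03) × 0.5453^(2/3) × 0.004202^(1/2) = 1.44 m/s.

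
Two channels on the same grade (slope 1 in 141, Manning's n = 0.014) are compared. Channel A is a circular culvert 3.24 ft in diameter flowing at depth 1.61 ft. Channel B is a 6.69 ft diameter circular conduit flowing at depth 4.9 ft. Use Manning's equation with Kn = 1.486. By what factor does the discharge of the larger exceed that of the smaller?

Channel A: For a circular section of diameter D = 3.24 ft at depth y = 1.61 ft, the central angle is θ = 2 arccos(1 − 2y/D) = 3.129 rad. Then A = (D²/8)(θ − sin θ) = 4.09 ft² and P = Dθ/2 = 5.069 ft. Hydraulic radius R = A/P = 4.09/5.069 = 0.8068 ft. Q_A = (1.486/0.014)·4.09·0.8068^(2/3)·√0.007092 = 31.68 ft³/s.
Channel B: For a circular section of diameter D = 6.69 ft at depth y = 4.9 ft, the central angle is θ = 2 arccos(1 − 2y/D) = 4.109 rad. Then A = (D²/8)(θ − sin θ) = 27.59 ft² and P = Dθ/2 = 13.74 ft. Hydraulic radius R = A/P = 27.59/13.74 = 2.008 ft. Q_B = (1.486/0.014)·27.59·2.008^(2/3)·√0.007092 = 392.5 ft³/s.
The larger discharge is 392.5 ft³/s and the smaller is 31.68 ft³/s; the ratio is 12.4.

12.4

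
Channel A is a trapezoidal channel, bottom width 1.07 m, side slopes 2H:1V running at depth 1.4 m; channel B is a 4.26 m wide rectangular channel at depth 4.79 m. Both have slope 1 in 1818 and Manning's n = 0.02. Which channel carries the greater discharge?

Channel A: With bottom width b = 1.07 m and side slope z = 2: A = (b + zy)y = (1.07 + 2×1.4)×1.4 = 5.418 m²; P = b + 2y√(1+z²) = 1.07 + 2×1.4×2.236 = 7.331 m. Hydraulic radius R = A/P = 5.418/7.331 = 0.7391 m. Q_A = (1/0.02)·5.418·0.7391^(2/3)·√0.0005501 = 5.194 m³/s.
Channel B: Flow area A = b·y = 4.26 × 4.79 = 20.41 m². Wetted perimeter P = b + 2y = 4.26 + 2×4.79 = 13.84 m. Hydraulic radius R = A/P = 20.41/13.84 = 1.474 m. Q_B = (1/0.02)·20.41·1.474^(2/3)·√0.0005501 = 31 m³/s.
Q_A = 5.194 m³/s vs Q_B = 31 m³/s, so channel B carries more.

channel B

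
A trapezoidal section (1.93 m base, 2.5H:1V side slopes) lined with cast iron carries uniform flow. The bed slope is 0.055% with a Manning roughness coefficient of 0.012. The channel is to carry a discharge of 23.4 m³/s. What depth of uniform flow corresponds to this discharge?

Manning's equation rearranged: A R^(2/3) = nQ / (1·√S) = 0.012 × 23.4 / (√0.00055) = 11.97.
At y = 1.49 m: A R^(2/3) = 7.54 — too small.
At y = 2.03 m: A R^(2/3) = 15.2 — too large.
At y = 1.83 m: A R^(2/3) = 11.98 — matches.

y_n = 1.83 m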